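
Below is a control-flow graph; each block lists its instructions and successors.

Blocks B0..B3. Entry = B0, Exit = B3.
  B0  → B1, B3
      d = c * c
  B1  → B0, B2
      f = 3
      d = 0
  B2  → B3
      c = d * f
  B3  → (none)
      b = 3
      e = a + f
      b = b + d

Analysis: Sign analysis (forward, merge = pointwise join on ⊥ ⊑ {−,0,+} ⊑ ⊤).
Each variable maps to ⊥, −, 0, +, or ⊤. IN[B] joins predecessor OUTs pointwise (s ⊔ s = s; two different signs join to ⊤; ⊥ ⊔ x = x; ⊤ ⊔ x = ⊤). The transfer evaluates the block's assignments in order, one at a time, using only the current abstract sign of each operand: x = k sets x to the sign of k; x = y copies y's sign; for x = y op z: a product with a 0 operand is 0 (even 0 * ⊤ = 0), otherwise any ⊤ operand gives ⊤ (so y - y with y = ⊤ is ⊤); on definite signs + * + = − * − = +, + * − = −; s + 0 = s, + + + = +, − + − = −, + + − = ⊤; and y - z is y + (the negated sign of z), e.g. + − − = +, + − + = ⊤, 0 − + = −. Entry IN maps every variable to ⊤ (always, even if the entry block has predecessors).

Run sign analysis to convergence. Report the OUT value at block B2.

Answer: {a: ⊤, b: ⊤, c: 0, d: 0, e: ⊤, f: +}

Working:
Fixpoint table:
  B0: | IN=(all ⊤) | OUT=(all ⊤)
  B1: | IN=(all ⊤) | OUT={d:0, f:+; rest ⊤}
  B2: | IN={d:0, f:+; rest ⊤} | OUT={c:0, d:0, f:+; rest ⊤}
  B3: | IN=(all ⊤) | OUT=(all ⊤)

Merge at B2: IN[B2] = OUT[B1] = {a: ⊤, b: ⊤, c: ⊤, d: 0, e: ⊤, f: +}
Applying B2's transfer function to that IN value gives OUT[B2] (row B2 above).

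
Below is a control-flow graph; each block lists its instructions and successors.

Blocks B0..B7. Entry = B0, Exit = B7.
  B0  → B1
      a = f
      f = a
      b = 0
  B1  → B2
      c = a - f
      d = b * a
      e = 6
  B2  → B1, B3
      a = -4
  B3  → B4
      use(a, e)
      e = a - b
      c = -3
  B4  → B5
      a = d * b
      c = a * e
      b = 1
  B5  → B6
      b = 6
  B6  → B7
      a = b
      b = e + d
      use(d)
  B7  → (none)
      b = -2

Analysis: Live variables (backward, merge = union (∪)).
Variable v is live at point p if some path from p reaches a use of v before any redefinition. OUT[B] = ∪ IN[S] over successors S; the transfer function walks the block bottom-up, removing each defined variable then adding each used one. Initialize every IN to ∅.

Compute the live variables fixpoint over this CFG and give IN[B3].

Answer: {a, b, d, e}

Derivation:
Fixpoint table:
  B0: | IN={f} | OUT={a, b, f}
  B1: | IN={a, b, f} | OUT={b, d, e, f}
  B2: | IN={b, d, e, f} | OUT={a, b, d, e, f}
  B3: | IN={a, b, d, e} | OUT={b, d, e}
  B4: | IN={b, d, e} | OUT={d, e}
  B5: | IN={d, e} | OUT={b, d, e}
  B6: | IN={b, d, e} | OUT={}
  B7: | IN={} | OUT={}

Merge at B3: OUT[B3] = IN[B4] = {b, d, e}
Applying B3's transfer function to that OUT value gives IN[B3] (row B3 above).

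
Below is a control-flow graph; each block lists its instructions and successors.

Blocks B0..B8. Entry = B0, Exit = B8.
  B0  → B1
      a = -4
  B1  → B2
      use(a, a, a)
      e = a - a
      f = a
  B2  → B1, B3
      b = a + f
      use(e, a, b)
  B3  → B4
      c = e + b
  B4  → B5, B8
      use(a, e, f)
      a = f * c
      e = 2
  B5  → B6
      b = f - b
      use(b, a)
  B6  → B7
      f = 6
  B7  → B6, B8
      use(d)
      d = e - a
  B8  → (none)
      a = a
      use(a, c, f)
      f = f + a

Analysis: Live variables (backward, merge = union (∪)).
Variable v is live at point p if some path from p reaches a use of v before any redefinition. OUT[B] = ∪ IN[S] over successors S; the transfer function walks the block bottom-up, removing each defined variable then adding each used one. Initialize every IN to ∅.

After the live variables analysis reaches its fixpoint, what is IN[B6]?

Answer: {a, c, d, e}

Working:
Per-block solution:
  B0:   IN={d}   OUT={a, d}
  B1:   IN={a, d}   OUT={a, d, e, f}
  B2:   IN={a, d, e, f}   OUT={a, b, d, e, f}
  B3:   IN={a, b, d, e, f}   OUT={a, b, c, d, e, f}
  B4:   IN={a, b, c, d, e, f}   OUT={a, b, c, d, e, f}
  B5:   IN={a, b, c, d, e, f}   OUT={a, c, d, e}
  B6:   IN={a, c, d, e}   OUT={a, c, d, e, f}
  B7:   IN={a, c, d, e, f}   OUT={a, c, d, e, f}
  B8:   IN={a, c, f}   OUT={}

Merge at B6: OUT[B6] = IN[B7] = {a, c, d, e, f}
Applying B6's transfer function to that OUT value gives IN[B6] (row B6 above).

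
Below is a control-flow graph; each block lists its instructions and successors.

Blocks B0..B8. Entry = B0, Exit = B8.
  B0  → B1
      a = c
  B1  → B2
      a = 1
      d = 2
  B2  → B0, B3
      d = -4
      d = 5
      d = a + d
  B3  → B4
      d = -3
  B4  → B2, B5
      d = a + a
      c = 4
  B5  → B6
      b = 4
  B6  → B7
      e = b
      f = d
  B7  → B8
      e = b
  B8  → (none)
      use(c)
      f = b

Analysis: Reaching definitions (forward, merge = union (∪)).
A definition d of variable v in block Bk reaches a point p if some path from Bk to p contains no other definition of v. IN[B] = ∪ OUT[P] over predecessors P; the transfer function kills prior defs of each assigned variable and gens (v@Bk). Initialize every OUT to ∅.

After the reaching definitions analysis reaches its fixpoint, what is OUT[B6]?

Per-block solution:
  B0:   IN={a@B1, c@B4, d@B2}   OUT={a@B0, c@B4, d@B2}
  B1:   IN={a@B0, c@B4, d@B2}   OUT={a@B1, c@B4, d@B1}
  B2:   IN={a@B1, c@B4, d@B1, d@B4}   OUT={a@B1, c@B4, d@B2}
  B3:   IN={a@B1, c@B4, d@B2}   OUT={a@B1, c@B4, d@B3}
  B4:   IN={a@B1, c@B4, d@B3}   OUT={a@B1, c@B4, d@B4}
  B5:   IN={a@B1, c@B4, d@B4}   OUT={a@B1, b@B5, c@B4, d@B4}
  B6:   IN={a@B1, b@B5, c@B4, d@B4}   OUT={a@B1, b@B5, c@B4, d@B4, e@B6, f@B6}
  B7:   IN={a@B1, b@B5, c@B4, d@B4, e@B6, f@B6}   OUT={a@B1, b@B5, c@B4, d@B4, e@B7, f@B6}
  B8:   IN={a@B1, b@B5, c@B4, d@B4, e@B7, f@B6}   OUT={a@B1, b@B5, c@B4, d@B4, e@B7, f@B8}

Merge at B6: IN[B6] = OUT[B5] = {a@B1, b@B5, c@B4, d@B4}
Applying B6's transfer function to that IN value gives OUT[B6] (row B6 above).

Answer: {a@B1, b@B5, c@B4, d@B4, e@B6, f@B6}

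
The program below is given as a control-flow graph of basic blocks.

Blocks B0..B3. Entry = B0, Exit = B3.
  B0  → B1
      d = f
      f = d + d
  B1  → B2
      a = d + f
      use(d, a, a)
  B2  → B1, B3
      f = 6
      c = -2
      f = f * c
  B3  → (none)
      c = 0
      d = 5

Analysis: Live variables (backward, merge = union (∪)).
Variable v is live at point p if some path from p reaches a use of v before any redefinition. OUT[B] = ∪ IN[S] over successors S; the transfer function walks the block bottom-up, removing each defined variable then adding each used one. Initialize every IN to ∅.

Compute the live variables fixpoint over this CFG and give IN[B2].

Answer: {d}

Trace:
Converged values:
  B0: | IN={f} | OUT={d, f}
  B1: | IN={d, f} | OUT={d}
  B2: | IN={d} | OUT={d, f}
  B3: | IN={} | OUT={}

Merge at B2: OUT[B2] = IN[B1] ⊔ IN[B3] = {d, f}
Applying B2's transfer function to that OUT value gives IN[B2] (row B2 above).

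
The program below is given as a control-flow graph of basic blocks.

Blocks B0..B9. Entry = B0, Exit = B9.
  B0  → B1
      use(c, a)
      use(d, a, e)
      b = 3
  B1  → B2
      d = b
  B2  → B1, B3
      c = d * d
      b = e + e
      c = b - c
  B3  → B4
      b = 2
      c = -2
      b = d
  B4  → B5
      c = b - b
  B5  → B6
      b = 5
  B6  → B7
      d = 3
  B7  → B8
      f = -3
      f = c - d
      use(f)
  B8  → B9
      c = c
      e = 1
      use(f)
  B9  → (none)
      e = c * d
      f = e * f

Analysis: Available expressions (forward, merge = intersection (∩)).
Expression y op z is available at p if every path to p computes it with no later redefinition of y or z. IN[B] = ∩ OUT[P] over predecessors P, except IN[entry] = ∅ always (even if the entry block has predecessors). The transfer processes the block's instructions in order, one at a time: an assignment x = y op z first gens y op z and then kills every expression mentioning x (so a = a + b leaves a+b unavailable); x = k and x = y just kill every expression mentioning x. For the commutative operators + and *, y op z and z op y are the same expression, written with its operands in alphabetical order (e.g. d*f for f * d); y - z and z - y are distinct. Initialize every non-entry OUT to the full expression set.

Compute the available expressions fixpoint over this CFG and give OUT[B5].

Answer: {d*d, e+e}

Trace:
Converged values:
  B0:   IN={}   OUT={}
  B1:   IN={}   OUT={}
  B2:   IN={}   OUT={d*d, e+e}
  B3:   IN={d*d, e+e}   OUT={d*d, e+e}
  B4:   IN={d*d, e+e}   OUT={b-b, d*d, e+e}
  B5:   IN={b-b, d*d, e+e}   OUT={d*d, e+e}
  B6:   IN={d*d, e+e}   OUT={e+e}
  B7:   IN={e+e}   OUT={c-d, e+e}
  B8:   IN={c-d, e+e}   OUT={}
  B9:   IN={}   OUT={c*d}

Merge at B5: IN[B5] = OUT[B4] = {b-b, d*d, e+e}
Applying B5's transfer function to that IN value gives OUT[B5] (row B5 above).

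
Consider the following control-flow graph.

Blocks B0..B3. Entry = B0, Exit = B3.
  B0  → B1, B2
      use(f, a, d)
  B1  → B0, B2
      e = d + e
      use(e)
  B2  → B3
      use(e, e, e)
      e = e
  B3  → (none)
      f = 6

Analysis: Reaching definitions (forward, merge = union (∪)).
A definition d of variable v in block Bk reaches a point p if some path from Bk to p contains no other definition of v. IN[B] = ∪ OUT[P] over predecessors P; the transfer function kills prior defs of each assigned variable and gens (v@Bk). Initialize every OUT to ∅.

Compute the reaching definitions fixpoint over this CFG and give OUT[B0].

Converged values:
  B0:   IN={e@B1}   OUT={e@B1}
  B1:   IN={e@B1}   OUT={e@B1}
  B2:   IN={e@B1}   OUT={e@B2}
  B3:   IN={e@B2}   OUT={e@B2, f@B3}

Merge at B0 (entry node, so the boundary value {} is joined with the incoming edge(s)): IN[B0] = {} ⊔ OUT[B1] = {e@B1}
Applying B0's transfer function to that IN value gives OUT[B0] (row B0 above).

Answer: {e@B1}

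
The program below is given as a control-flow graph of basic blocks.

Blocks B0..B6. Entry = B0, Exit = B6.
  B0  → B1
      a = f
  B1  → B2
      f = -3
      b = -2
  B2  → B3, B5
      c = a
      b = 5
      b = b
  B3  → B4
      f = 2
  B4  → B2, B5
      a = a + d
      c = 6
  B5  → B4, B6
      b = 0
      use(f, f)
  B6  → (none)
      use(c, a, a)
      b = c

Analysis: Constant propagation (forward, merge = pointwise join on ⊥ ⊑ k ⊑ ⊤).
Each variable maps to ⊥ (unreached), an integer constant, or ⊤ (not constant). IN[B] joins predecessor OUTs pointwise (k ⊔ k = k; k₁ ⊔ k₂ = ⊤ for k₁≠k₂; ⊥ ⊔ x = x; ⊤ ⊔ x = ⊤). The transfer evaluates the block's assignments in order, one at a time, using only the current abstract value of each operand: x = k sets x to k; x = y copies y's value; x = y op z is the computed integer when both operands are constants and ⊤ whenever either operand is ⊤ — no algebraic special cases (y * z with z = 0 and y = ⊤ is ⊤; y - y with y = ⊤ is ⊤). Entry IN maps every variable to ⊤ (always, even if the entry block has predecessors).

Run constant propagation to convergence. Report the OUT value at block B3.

Converged values:
  B0:   IN=(all ⊤)   OUT=(all ⊤)
  B1:   IN=(all ⊤)   OUT={b:-2, f:-3; rest ⊤}
  B2:   IN=(all ⊤)   OUT={b:5; rest ⊤}
  B3:   IN={b:5; rest ⊤}   OUT={b:5, f:2; rest ⊤}
  B4:   IN=(all ⊤)   OUT={c:6; rest ⊤}
  B5:   IN=(all ⊤)   OUT={b:0; rest ⊤}
  B6:   IN={b:0; rest ⊤}   OUT=(all ⊤)

Merge at B3: IN[B3] = OUT[B2] = {a: ⊤, b: 5, c: ⊤, d: ⊤, e: ⊤, f: ⊤}
Applying B3's transfer function to that IN value gives OUT[B3] (row B3 above).

Answer: {a: ⊤, b: 5, c: ⊤, d: ⊤, e: ⊤, f: 2}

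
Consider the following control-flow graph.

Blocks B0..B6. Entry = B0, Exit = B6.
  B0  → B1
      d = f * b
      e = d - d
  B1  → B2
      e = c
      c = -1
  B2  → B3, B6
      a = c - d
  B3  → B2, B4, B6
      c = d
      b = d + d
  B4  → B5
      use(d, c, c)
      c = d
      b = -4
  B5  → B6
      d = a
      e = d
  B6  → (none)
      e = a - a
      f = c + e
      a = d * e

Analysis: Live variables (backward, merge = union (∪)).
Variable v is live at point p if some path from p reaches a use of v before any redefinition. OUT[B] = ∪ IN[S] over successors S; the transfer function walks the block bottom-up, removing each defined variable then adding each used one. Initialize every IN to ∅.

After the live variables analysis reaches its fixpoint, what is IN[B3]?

Answer: {a, d}

Derivation:
Fixpoint table:
  B0:   IN={b, c, f}   OUT={c, d}
  B1:   IN={c, d}   OUT={c, d}
  B2:   IN={c, d}   OUT={a, c, d}
  B3:   IN={a, d}   OUT={a, c, d}
  B4:   IN={a, c, d}   OUT={a, c}
  B5:   IN={a, c}   OUT={a, c, d}
  B6:   IN={a, c, d}   OUT={}

Merge at B3: OUT[B3] = IN[B2] ⊔ IN[B4] ⊔ IN[B6] = {a, c, d}
Applying B3's transfer function to that OUT value gives IN[B3] (row B3 above).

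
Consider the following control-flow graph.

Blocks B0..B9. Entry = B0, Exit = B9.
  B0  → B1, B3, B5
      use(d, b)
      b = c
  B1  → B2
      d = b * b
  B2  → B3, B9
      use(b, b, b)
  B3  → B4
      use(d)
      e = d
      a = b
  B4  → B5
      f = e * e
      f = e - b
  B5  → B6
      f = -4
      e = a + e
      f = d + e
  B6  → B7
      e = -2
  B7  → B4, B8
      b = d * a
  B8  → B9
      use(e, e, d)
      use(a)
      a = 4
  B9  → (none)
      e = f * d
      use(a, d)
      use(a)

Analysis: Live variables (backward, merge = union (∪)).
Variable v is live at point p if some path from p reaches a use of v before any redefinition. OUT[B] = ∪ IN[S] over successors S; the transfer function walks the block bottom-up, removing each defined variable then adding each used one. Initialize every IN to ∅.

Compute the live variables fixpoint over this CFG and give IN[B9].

Per-block solution:
  B0: | IN={a, b, c, d, e, f} | OUT={a, b, d, e, f}
  B1: | IN={a, b, f} | OUT={a, b, d, f}
  B2: | IN={a, b, d, f} | OUT={a, b, d, f}
  B3: | IN={b, d} | OUT={a, b, d, e}
  B4: | IN={a, b, d, e} | OUT={a, d, e}
  B5: | IN={a, d, e} | OUT={a, d, f}
  B6: | IN={a, d, f} | OUT={a, d, e, f}
  B7: | IN={a, d, e, f} | OUT={a, b, d, e, f}
  B8: | IN={a, d, e, f} | OUT={a, d, f}
  B9: | IN={a, d, f} | OUT={}

B9 is the boundary node: OUT[B9] = {}
Applying B9's transfer function to that OUT value gives IN[B9] (row B9 above).

Answer: {a, d, f}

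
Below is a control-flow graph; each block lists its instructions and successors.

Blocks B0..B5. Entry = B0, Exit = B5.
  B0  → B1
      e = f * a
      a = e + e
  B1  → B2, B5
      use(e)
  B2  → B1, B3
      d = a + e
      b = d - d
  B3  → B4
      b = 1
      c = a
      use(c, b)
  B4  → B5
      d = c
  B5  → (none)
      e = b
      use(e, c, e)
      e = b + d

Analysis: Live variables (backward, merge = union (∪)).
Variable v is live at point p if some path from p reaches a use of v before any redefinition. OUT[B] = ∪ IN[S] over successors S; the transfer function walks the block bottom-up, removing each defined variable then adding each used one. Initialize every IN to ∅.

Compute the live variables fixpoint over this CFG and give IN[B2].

Answer: {a, c, e}

Working:
Converged values:
  B0:  IN={a, b, c, d, f}  OUT={a, b, c, d, e}
  B1:  IN={a, b, c, d, e}  OUT={a, b, c, d, e}
  B2:  IN={a, c, e}  OUT={a, b, c, d, e}
  B3:  IN={a}  OUT={b, c}
  B4:  IN={b, c}  OUT={b, c, d}
  B5:  IN={b, c, d}  OUT={}

Merge at B2: OUT[B2] = IN[B1] ⊔ IN[B3] = {a, b, c, d, e}
Applying B2's transfer function to that OUT value gives IN[B2] (row B2 above).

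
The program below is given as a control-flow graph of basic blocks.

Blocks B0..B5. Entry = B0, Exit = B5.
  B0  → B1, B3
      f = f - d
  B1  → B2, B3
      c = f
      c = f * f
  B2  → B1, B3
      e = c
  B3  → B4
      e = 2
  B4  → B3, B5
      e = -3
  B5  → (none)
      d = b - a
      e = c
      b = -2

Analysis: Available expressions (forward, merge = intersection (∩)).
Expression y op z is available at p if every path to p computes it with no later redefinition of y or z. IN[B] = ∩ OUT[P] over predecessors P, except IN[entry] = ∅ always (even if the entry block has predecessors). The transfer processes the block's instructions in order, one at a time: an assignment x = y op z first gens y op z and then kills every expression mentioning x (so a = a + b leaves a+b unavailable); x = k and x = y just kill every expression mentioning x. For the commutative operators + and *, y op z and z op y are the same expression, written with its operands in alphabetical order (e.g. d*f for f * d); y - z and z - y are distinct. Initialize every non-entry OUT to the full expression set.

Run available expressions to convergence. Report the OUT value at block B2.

Fixpoint table:
  B0:   IN={}   OUT={}
  B1:   IN={}   OUT={f*f}
  B2:   IN={f*f}   OUT={f*f}
  B3:   IN={}   OUT={}
  B4:   IN={}   OUT={}
  B5:   IN={}   OUT={}

Merge at B2: IN[B2] = OUT[B1] = {f*f}
Applying B2's transfer function to that IN value gives OUT[B2] (row B2 above).

Answer: {f*f}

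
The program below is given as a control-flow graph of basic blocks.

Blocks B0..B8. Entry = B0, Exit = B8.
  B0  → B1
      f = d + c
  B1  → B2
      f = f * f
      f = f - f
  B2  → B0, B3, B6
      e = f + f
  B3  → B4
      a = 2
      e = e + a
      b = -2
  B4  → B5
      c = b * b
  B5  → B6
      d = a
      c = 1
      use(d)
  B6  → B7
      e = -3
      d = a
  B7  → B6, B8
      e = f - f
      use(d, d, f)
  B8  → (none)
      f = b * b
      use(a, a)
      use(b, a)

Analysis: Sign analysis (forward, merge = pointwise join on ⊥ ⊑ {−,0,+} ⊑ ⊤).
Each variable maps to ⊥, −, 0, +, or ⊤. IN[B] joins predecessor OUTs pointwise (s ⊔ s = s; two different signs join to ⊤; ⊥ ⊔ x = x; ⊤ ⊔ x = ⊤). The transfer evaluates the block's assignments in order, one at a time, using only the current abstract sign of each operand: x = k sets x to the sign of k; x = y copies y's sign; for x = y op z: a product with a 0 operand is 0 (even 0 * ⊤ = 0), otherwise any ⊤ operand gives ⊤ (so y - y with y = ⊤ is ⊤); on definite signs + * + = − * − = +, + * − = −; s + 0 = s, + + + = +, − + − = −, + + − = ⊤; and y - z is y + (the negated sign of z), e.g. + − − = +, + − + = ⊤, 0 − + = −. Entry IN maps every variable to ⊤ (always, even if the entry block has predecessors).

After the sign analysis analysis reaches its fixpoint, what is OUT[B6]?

Answer: {a: ⊤, b: ⊤, c: ⊤, d: ⊤, e: -, f: ⊤}

Trace:
Fixpoint table:
  B0: | IN=(all ⊤) | OUT=(all ⊤)
  B1: | IN=(all ⊤) | OUT=(all ⊤)
  B2: | IN=(all ⊤) | OUT=(all ⊤)
  B3: | IN=(all ⊤) | OUT={a:+, b:-; rest ⊤}
  B4: | IN={a:+, b:-; rest ⊤} | OUT={a:+, b:-, c:+; rest ⊤}
  B5: | IN={a:+, b:-, c:+; rest ⊤} | OUT={a:+, b:-, c:+, d:+; rest ⊤}
  B6: | IN=(all ⊤) | OUT={e:-; rest ⊤}
  B7: | IN={e:-; rest ⊤} | OUT=(all ⊤)
  B8: | IN=(all ⊤) | OUT=(all ⊤)

Merge at B6: IN[B6] = OUT[B2] ⊔ OUT[B5] ⊔ OUT[B7] = {a: ⊤, b: ⊤, c: ⊤, d: ⊤, e: ⊤, f: ⊤}
Applying B6's transfer function to that IN value gives OUT[B6] (row B6 above).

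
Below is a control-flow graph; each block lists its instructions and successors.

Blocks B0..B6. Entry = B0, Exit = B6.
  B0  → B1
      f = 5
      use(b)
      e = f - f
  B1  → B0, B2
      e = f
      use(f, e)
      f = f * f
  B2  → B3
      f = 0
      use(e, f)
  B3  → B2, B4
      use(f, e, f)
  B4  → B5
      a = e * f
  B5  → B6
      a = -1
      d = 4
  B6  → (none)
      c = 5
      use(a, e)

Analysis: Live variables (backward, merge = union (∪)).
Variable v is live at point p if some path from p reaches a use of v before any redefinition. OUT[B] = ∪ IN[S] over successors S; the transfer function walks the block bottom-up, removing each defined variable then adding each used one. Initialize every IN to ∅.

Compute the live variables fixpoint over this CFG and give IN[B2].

Answer: {e}

Derivation:
Fixpoint table:
  B0: | IN={b} | OUT={b, f}
  B1: | IN={b, f} | OUT={b, e}
  B2: | IN={e} | OUT={e, f}
  B3: | IN={e, f} | OUT={e, f}
  B4: | IN={e, f} | OUT={e}
  B5: | IN={e} | OUT={a, e}
  B6: | IN={a, e} | OUT={}

Merge at B2: OUT[B2] = IN[B3] = {e, f}
Applying B2's transfer function to that OUT value gives IN[B2] (row B2 above).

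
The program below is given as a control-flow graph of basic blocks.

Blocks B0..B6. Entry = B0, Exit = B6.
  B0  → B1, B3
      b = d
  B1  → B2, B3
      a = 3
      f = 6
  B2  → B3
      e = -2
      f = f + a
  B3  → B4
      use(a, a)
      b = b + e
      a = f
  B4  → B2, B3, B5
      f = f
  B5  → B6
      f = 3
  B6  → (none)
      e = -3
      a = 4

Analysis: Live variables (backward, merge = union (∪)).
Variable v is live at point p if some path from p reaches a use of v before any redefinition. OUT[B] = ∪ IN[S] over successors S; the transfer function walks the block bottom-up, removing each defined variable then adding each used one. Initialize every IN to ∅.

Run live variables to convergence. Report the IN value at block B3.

Converged values:
  B0:   IN={a, d, e, f}   OUT={a, b, e, f}
  B1:   IN={b, e}   OUT={a, b, e, f}
  B2:   IN={a, b, f}   OUT={a, b, e, f}
  B3:   IN={a, b, e, f}   OUT={a, b, e, f}
  B4:   IN={a, b, e, f}   OUT={a, b, e, f}
  B5:   IN={}   OUT={}
  B6:   IN={}   OUT={}

Merge at B3: OUT[B3] = IN[B4] = {a, b, e, f}
Applying B3's transfer function to that OUT value gives IN[B3] (row B3 above).

Answer: {a, b, e, f}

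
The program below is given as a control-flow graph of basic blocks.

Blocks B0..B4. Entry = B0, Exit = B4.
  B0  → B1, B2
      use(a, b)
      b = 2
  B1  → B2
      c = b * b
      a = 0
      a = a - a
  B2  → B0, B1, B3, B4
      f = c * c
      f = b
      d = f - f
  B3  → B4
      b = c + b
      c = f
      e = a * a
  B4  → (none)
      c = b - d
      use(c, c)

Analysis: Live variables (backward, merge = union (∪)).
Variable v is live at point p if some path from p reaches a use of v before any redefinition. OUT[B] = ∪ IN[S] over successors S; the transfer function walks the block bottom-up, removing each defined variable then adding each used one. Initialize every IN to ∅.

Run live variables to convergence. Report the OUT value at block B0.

Answer: {a, b, c}

Trace:
Per-block solution:
  B0:  IN={a, b, c}  OUT={a, b, c}
  B1:  IN={b}  OUT={a, b, c}
  B2:  IN={a, b, c}  OUT={a, b, c, d, f}
  B3:  IN={a, b, c, d, f}  OUT={b, d}
  B4:  IN={b, d}  OUT={}

Merge at B0: OUT[B0] = IN[B1] ⊔ IN[B2] = {a, b, c}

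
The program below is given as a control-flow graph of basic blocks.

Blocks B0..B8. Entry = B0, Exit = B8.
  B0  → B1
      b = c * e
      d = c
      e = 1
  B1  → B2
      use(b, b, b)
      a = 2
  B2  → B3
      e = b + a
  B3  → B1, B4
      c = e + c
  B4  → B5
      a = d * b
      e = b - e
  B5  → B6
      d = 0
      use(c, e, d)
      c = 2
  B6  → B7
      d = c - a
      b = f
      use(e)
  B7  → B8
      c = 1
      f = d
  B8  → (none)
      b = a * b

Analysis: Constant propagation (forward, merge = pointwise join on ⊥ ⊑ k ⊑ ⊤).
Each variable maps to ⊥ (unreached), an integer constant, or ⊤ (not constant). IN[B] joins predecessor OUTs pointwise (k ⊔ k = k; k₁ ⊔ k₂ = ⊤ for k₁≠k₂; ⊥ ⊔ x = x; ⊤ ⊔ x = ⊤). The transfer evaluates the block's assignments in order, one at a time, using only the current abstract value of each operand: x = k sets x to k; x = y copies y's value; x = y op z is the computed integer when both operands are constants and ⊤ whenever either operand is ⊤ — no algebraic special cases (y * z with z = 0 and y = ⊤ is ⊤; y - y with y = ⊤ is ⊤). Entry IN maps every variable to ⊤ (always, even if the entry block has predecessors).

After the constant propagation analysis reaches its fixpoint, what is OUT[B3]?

Converged values:
  B0:  IN=(all ⊤)  OUT={e:1; rest ⊤}
  B1:  IN=(all ⊤)  OUT={a:2; rest ⊤}
  B2:  IN={a:2; rest ⊤}  OUT={a:2; rest ⊤}
  B3:  IN={a:2; rest ⊤}  OUT={a:2; rest ⊤}
  B4:  IN={a:2; rest ⊤}  OUT=(all ⊤)
  B5:  IN=(all ⊤)  OUT={c:2, d:0; rest ⊤}
  B6:  IN={c:2, d:0; rest ⊤}  OUT={c:2; rest ⊤}
  B7:  IN={c:2; rest ⊤}  OUT={c:1; rest ⊤}
  B8:  IN={c:1; rest ⊤}  OUT={c:1; rest ⊤}

Merge at B3: IN[B3] = OUT[B2] = {a: 2, b: ⊤, c: ⊤, d: ⊤, e: ⊤, f: ⊤}
Applying B3's transfer function to that IN value gives OUT[B3] (row B3 above).

Answer: {a: 2, b: ⊤, c: ⊤, d: ⊤, e: ⊤, f: ⊤}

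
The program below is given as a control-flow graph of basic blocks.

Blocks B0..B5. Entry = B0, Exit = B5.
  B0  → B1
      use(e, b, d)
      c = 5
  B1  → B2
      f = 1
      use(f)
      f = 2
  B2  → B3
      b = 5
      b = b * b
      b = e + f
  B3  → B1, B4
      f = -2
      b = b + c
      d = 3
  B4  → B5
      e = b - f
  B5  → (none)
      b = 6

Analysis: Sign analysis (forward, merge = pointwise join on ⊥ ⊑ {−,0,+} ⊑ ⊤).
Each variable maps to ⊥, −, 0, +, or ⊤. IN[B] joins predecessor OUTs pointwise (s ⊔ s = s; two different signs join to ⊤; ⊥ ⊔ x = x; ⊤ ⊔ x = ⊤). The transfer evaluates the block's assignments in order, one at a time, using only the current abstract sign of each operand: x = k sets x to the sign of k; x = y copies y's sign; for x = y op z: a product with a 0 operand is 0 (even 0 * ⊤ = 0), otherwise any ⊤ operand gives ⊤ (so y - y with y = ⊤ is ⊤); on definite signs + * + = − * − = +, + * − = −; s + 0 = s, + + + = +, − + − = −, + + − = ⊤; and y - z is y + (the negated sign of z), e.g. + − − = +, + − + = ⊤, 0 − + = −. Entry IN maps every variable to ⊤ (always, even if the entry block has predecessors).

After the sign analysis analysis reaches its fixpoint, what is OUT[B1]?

Answer: {a: ⊤, b: ⊤, c: +, d: ⊤, e: ⊤, f: +}

Derivation:
Fixpoint table:
  B0:   IN=(all ⊤)   OUT={c:+; rest ⊤}
  B1:   IN={c:+; rest ⊤}   OUT={c:+, f:+; rest ⊤}
  B2:   IN={c:+, f:+; rest ⊤}   OUT={c:+, f:+; rest ⊤}
  B3:   IN={c:+, f:+; rest ⊤}   OUT={c:+, d:+, f:-; rest ⊤}
  B4:   IN={c:+, d:+, f:-; rest ⊤}   OUT={c:+, d:+, f:-; rest ⊤}
  B5:   IN={c:+, d:+, f:-; rest ⊤}   OUT={b:+, c:+, d:+, f:-; rest ⊤}

Merge at B1: IN[B1] = OUT[B0] ⊔ OUT[B3] = {a: ⊤, b: ⊤, c: +, d: ⊤, e: ⊤, f: ⊤}
Applying B1's transfer function to that IN value gives OUT[B1] (row B1 above).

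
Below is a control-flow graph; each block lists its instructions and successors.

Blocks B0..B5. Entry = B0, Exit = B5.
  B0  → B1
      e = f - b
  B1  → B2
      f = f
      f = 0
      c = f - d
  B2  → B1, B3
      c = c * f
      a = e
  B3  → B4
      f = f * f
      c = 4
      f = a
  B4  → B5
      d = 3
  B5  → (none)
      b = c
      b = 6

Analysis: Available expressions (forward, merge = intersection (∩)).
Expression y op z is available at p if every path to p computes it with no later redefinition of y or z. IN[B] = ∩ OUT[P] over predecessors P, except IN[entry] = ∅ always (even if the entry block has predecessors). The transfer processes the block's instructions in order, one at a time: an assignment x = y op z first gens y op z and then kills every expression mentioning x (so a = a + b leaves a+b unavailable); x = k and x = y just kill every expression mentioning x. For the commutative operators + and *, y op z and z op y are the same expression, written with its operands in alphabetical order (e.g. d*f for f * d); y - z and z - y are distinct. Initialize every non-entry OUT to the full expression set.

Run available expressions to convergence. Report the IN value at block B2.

Answer: {f-d}

Trace:
Converged values:
  B0:   IN={}   OUT={f-b}
  B1:   IN={}   OUT={f-d}
  B2:   IN={f-d}   OUT={f-d}
  B3:   IN={f-d}   OUT={}
  B4:   IN={}   OUT={}
  B5:   IN={}   OUT={}

Merge at B2: IN[B2] = OUT[B1] = {f-d}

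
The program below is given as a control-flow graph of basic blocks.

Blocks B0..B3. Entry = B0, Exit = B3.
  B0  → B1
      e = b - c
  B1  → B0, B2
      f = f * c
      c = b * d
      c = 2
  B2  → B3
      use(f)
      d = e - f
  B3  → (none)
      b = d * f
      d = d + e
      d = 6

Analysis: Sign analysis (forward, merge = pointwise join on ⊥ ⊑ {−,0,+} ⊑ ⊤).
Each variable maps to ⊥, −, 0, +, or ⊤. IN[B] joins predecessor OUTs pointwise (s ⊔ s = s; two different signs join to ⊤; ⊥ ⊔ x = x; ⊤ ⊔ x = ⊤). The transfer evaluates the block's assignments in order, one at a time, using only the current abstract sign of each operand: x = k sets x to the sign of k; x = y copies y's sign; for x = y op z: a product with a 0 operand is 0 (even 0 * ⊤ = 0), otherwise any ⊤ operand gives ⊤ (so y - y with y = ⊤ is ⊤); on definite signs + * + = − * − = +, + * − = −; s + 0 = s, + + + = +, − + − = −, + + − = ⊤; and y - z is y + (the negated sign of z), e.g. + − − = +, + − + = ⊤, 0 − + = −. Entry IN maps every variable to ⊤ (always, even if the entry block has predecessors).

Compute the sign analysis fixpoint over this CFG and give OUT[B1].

Per-block solution:
  B0:  IN=(all ⊤)  OUT=(all ⊤)
  B1:  IN=(all ⊤)  OUT={c:+; rest ⊤}
  B2:  IN={c:+; rest ⊤}  OUT={c:+; rest ⊤}
  B3:  IN={c:+; rest ⊤}  OUT={c:+, d:+; rest ⊤}

Merge at B1: IN[B1] = OUT[B0] = {a: ⊤, b: ⊤, c: ⊤, d: ⊤, e: ⊤, f: ⊤}
Applying B1's transfer function to that IN value gives OUT[B1] (row B1 above).

Answer: {a: ⊤, b: ⊤, c: +, d: ⊤, e: ⊤, f: ⊤}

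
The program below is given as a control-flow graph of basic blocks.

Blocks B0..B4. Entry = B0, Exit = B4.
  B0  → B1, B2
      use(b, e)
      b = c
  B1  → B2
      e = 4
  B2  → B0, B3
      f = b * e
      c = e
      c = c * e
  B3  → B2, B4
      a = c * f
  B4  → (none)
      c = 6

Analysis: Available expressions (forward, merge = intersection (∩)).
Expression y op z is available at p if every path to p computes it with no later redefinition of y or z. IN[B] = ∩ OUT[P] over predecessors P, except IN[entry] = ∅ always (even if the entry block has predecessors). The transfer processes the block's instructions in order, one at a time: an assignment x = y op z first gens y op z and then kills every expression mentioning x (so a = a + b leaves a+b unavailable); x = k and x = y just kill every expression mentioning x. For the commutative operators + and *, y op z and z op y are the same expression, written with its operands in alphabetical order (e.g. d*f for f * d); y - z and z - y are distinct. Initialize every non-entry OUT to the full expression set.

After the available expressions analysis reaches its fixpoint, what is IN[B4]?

Per-block solution:
  B0:  IN={}  OUT={}
  B1:  IN={}  OUT={}
  B2:  IN={}  OUT={b*e}
  B3:  IN={b*e}  OUT={b*e, c*f}
  B4:  IN={b*e, c*f}  OUT={b*e}

Merge at B4: IN[B4] = OUT[B3] = {b*e, c*f}

Answer: {b*e, c*f}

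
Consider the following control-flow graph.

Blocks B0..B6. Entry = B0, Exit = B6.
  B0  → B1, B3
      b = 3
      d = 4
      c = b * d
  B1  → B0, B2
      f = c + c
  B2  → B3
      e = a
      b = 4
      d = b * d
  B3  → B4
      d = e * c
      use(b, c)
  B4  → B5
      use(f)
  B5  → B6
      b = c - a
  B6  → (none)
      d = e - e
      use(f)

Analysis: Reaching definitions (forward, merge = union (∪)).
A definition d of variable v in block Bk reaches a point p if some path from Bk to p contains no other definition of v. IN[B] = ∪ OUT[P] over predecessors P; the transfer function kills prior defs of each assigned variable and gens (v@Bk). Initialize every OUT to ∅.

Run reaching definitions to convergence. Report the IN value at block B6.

Answer: {b@B5, c@B0, d@B3, e@B2, f@B1}

Working:
Fixpoint table:
  B0: | IN={b@B0, c@B0, d@B0, f@B1} | OUT={b@B0, c@B0, d@B0, f@B1}
  B1: | IN={b@B0, c@B0, d@B0, f@B1} | OUT={b@B0, c@B0, d@B0, f@B1}
  B2: | IN={b@B0, c@B0, d@B0, f@B1} | OUT={b@B2, c@B0, d@B2, e@B2, f@B1}
  B3: | IN={b@B0, b@B2, c@B0, d@B0, d@B2, e@B2, f@B1} | OUT={b@B0, b@B2, c@B0, d@B3, e@B2, f@B1}
  B4: | IN={b@B0, b@B2, c@B0, d@B3, e@B2, f@B1} | OUT={b@B0, b@B2, c@B0, d@B3, e@B2, f@B1}
  B5: | IN={b@B0, b@B2, c@B0, d@B3, e@B2, f@B1} | OUT={b@B5, c@B0, d@B3, e@B2, f@B1}
  B6: | IN={b@B5, c@B0, d@B3, e@B2, f@B1} | OUT={b@B5, c@B0, d@B6, e@B2, f@B1}

Merge at B6: IN[B6] = OUT[B5] = {b@B5, c@B0, d@B3, e@B2, f@B1}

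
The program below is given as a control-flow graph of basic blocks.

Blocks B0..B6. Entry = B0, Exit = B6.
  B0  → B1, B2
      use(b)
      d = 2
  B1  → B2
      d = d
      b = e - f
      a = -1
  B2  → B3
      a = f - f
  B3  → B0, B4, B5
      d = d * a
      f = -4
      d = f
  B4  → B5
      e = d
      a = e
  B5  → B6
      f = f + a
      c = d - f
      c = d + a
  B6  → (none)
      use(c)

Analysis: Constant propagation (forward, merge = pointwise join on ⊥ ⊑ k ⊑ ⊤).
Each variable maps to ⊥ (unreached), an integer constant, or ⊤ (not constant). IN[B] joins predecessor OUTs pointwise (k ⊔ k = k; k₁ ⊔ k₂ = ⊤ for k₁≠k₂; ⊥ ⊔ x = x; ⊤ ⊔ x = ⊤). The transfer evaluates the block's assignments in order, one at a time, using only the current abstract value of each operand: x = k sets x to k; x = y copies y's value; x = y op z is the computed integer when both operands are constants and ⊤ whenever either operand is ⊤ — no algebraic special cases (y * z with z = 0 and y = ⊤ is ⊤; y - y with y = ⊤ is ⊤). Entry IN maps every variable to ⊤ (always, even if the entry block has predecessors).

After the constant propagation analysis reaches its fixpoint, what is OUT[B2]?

Answer: {a: ⊤, b: ⊤, c: ⊤, d: 2, e: ⊤, f: ⊤}

Working:
Converged values:
  B0:  IN=(all ⊤)  OUT={d:2; rest ⊤}
  B1:  IN={d:2; rest ⊤}  OUT={a:-1, d:2; rest ⊤}
  B2:  IN={d:2; rest ⊤}  OUT={d:2; rest ⊤}
  B3:  IN={d:2; rest ⊤}  OUT={d:-4, f:-4; rest ⊤}
  B4:  IN={d:-4, f:-4; rest ⊤}  OUT={a:-4, d:-4, e:-4, f:-4; rest ⊤}
  B5:  IN={d:-4, f:-4; rest ⊤}  OUT={d:-4; rest ⊤}
  B6:  IN={d:-4; rest ⊤}  OUT={d:-4; rest ⊤}

Merge at B2: IN[B2] = OUT[B0] ⊔ OUT[B1] = {a: ⊤, b: ⊤, c: ⊤, d: 2, e: ⊤, f: ⊤}
Applying B2's transfer function to that IN value gives OUT[B2] (row B2 above).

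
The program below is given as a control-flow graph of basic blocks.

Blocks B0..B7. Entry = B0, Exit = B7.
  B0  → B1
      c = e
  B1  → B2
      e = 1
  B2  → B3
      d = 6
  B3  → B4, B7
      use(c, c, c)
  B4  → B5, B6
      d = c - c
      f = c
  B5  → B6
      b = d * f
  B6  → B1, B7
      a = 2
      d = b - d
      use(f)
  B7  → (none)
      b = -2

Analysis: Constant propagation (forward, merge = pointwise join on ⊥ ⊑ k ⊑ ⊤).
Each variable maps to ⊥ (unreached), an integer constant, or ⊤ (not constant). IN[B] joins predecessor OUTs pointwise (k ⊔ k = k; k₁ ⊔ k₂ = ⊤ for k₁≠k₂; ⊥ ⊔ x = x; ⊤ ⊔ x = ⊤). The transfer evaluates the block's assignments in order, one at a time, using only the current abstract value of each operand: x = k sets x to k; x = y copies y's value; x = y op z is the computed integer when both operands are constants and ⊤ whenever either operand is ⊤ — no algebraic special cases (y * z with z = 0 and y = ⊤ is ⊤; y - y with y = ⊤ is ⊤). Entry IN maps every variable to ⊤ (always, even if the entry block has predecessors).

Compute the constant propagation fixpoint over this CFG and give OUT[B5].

Fixpoint table:
  B0:   IN=(all ⊤)   OUT=(all ⊤)
  B1:   IN=(all ⊤)   OUT={e:1; rest ⊤}
  B2:   IN={e:1; rest ⊤}   OUT={d:6, e:1; rest ⊤}
  B3:   IN={d:6, e:1; rest ⊤}   OUT={d:6, e:1; rest ⊤}
  B4:   IN={d:6, e:1; rest ⊤}   OUT={e:1; rest ⊤}
  B5:   IN={e:1; rest ⊤}   OUT={e:1; rest ⊤}
  B6:   IN={e:1; rest ⊤}   OUT={a:2, e:1; rest ⊤}
  B7:   IN={e:1; rest ⊤}   OUT={b:-2, e:1; rest ⊤}

Merge at B5: IN[B5] = OUT[B4] = {a: ⊤, b: ⊤, c: ⊤, d: ⊤, e: 1, f: ⊤}
Applying B5's transfer function to that IN value gives OUT[B5] (row B5 above).

Answer: {a: ⊤, b: ⊤, c: ⊤, d: ⊤, e: 1, f: ⊤}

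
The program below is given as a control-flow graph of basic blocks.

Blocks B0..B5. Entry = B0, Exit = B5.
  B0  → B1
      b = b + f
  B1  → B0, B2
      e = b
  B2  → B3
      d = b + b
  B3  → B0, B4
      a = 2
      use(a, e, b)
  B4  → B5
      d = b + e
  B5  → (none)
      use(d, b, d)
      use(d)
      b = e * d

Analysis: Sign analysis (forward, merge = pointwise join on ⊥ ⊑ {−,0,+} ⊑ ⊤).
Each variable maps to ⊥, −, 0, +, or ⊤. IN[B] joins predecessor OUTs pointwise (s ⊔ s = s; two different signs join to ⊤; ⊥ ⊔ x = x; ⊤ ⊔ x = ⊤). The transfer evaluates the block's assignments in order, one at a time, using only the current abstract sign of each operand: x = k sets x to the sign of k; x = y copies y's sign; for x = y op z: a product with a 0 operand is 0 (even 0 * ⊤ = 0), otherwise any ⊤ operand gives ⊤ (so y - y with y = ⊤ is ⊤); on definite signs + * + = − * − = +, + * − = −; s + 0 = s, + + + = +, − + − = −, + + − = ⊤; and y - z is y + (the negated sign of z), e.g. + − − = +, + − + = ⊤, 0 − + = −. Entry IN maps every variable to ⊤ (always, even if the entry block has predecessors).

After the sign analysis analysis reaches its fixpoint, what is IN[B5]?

Converged values:
  B0:  IN=(all ⊤)  OUT=(all ⊤)
  B1:  IN=(all ⊤)  OUT=(all ⊤)
  B2:  IN=(all ⊤)  OUT=(all ⊤)
  B3:  IN=(all ⊤)  OUT={a:+; rest ⊤}
  B4:  IN={a:+; rest ⊤}  OUT={a:+; rest ⊤}
  B5:  IN={a:+; rest ⊤}  OUT={a:+; rest ⊤}

Merge at B5: IN[B5] = OUT[B4] = {a: +, b: ⊤, c: ⊤, d: ⊤, e: ⊤, f: ⊤}

Answer: {a: +, b: ⊤, c: ⊤, d: ⊤, e: ⊤, f: ⊤}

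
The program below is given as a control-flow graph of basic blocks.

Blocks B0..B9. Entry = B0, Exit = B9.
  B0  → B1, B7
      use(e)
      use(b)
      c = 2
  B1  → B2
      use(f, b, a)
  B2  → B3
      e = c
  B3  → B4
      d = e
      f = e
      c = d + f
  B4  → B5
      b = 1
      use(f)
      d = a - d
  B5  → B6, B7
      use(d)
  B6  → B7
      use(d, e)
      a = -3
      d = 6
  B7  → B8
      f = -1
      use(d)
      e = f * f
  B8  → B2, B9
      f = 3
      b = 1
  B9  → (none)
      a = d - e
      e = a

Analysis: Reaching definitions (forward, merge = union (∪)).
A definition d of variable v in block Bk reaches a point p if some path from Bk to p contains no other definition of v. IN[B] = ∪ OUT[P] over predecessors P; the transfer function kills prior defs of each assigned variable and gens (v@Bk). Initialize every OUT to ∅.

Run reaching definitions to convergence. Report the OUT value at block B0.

Answer: {c@B0}

Trace:
Converged values:
  B0:   IN={}   OUT={c@B0}
  B1:   IN={c@B0}   OUT={c@B0}
  B2:   IN={a@B6, b@B8, c@B0, c@B3, d@B4, d@B6, e@B7, f@B8}   OUT={a@B6, b@B8, c@B0, c@B3, d@B4, d@B6, e@B2, f@B8}
  B3:   IN={a@B6, b@B8, c@B0, c@B3, d@B4, d@B6, e@B2, f@B8}   OUT={a@B6, b@B8, c@B3, d@B3, e@B2, f@B3}
  B4:   IN={a@B6, b@B8, c@B3, d@B3, e@B2, f@B3}   OUT={a@B6, b@B4, c@B3, d@B4, e@B2, f@B3}
  B5:   IN={a@B6, b@B4, c@B3, d@B4, e@B2, f@B3}   OUT={a@B6, b@B4, c@B3, d@B4, e@B2, f@B3}
  B6:   IN={a@B6, b@B4, c@B3, d@B4, e@B2, f@B3}   OUT={a@B6, b@B4, c@B3, d@B6, e@B2, f@B3}
  B7:   IN={a@B6, b@B4, c@B0, c@B3, d@B4, d@B6, e@B2, f@B3}   OUT={a@B6, b@B4, c@B0, c@B3, d@B4, d@B6, e@B7, f@B7}
  B8:   IN={a@B6, b@B4, c@B0, c@B3, d@B4, d@B6, e@B7, f@B7}   OUT={a@B6, b@B8, c@B0, c@B3, d@B4, d@B6, e@B7, f@B8}
  B9:   IN={a@B6, b@B8, c@B0, c@B3, d@B4, d@B6, e@B7, f@B8}   OUT={a@B9, b@B8, c@B0, c@B3, d@B4, d@B6, e@B9, f@B8}

B0 is the boundary node: IN[B0] = {}
Applying B0's transfer function to that IN value gives OUT[B0] (row B0 above).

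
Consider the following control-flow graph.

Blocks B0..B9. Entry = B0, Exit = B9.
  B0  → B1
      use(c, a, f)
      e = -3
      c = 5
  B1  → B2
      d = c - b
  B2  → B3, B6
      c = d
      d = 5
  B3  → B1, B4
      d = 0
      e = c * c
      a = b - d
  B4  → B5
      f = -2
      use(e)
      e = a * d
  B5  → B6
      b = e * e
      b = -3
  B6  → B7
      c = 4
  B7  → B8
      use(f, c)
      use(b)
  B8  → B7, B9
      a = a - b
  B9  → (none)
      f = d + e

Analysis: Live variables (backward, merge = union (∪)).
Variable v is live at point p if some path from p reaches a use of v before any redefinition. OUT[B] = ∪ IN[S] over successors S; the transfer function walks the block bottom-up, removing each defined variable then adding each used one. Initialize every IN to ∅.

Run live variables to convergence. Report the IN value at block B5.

Fixpoint table:
  B0:  IN={a, b, c, f}  OUT={a, b, c, e, f}
  B1:  IN={a, b, c, e, f}  OUT={a, b, d, e, f}
  B2:  IN={a, b, d, e, f}  OUT={a, b, c, d, e, f}
  B3:  IN={b, c, f}  OUT={a, b, c, d, e, f}
  B4:  IN={a, d, e}  OUT={a, d, e, f}
  B5:  IN={a, d, e, f}  OUT={a, b, d, e, f}
  B6:  IN={a, b, d, e, f}  OUT={a, b, c, d, e, f}
  B7:  IN={a, b, c, d, e, f}  OUT={a, b, c, d, e, f}
  B8:  IN={a, b, c, d, e, f}  OUT={a, b, c, d, e, f}
  B9:  IN={d, e}  OUT={}

Merge at B5: OUT[B5] = IN[B6] = {a, b, d, e, f}
Applying B5's transfer function to that OUT value gives IN[B5] (row B5 above).

Answer: {a, d, e, f}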